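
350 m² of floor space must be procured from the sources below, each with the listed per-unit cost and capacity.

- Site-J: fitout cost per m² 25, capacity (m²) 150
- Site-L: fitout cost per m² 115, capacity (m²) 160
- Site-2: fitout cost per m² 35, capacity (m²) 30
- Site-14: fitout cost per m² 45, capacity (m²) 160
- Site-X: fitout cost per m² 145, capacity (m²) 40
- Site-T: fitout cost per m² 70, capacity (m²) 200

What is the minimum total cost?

12700

Fill from the cheapest source first.
Site-J at 25: take all 150 m² ; 200 still needed.
Site-2 at 35: take all 30 m² ; 170 still needed.
Take 160 from Site-14 at 45 ; need 10 more.
Take 10 from Site-T at 70 to finish.
Site-L, Site-X: unused.
Cost = 150×25 + 30×35 + 160×45 + 10×70 = 12700.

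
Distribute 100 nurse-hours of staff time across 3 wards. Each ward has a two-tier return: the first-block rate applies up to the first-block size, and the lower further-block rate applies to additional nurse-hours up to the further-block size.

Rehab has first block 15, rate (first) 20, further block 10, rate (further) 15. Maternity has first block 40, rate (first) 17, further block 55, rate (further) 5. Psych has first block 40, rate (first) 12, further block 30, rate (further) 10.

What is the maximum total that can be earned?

1550

Rank every tier by rate: Rehab/tier1 20 > Maternity/tier1 17 > Rehab/tier2 15 > Psych/tier1 12 > Psych/tier2 10 > Maternity/tier2 5.
Fill Rehab tier1 block (15 at 20) → 85 left.
Maternity tier1 at 17: fill all 40 → 45 left.
Rehab tier2 at 15: fill all 10 → 35 left.
Psych tier1 at 12: only 35 left, fill 35.
Total = 20×15 + 17×40 + 15×10 + 12×35 = 1550.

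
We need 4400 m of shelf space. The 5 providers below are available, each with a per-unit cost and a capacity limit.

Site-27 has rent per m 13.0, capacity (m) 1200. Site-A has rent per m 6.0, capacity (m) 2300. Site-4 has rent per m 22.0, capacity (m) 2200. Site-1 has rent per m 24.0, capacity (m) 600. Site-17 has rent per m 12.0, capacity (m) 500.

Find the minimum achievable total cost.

Cheapest first:
Site-A at 6.0: take all 2300 m → 2100 still needed.
Site-17 at 12.0: take all 500 m → 1600 still needed.
Site-27 at 13.0: take all 1200 m → 400 still needed.
Site-4 (22.0): take the remaining 400 → done.
Site-1: unused.
Cost = 2300×6.0 + 500×12.0 + 1200×13.0 + 400×22.0 = 44200.

44200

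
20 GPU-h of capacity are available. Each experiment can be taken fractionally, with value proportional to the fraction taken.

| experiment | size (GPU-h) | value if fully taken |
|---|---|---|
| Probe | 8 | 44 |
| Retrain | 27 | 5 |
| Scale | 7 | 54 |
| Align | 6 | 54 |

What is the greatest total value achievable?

146.5

Rank by value-to-size ratio: Align 54/6≈9, Scale 54/7≈7.71, Probe 44/8≈5.5, Retrain 5/27≈0.185.
Align: take in full, 6 GPU-h for value 54 → 14 left.
All 7 GPU-h of Scale fit (value 54) → 7 remain.
7 GPU-h left: a 7/8 share of Probe gives 44×7/8 = 38.5.
Total value = 146.5.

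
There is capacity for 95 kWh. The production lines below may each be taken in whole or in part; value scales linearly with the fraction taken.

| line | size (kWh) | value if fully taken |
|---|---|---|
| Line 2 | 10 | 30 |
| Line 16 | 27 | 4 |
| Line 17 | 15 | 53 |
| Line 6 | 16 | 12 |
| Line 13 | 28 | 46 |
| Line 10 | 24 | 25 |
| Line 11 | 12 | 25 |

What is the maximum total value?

183.5

Best value per unit of size first: Line 17 53/15≈3.53, Line 2 30/10≈3, Line 11 25/12≈2.08, Line 13 46/28≈1.64, Line 10 25/24≈1.04, Line 6 12/16≈0.75, Line 16 4/27≈0.148.
Take all of Line 17 (15 kWh, value 53) → 80 kWh left.
All 10 kWh of Line 2 fit (value 30) → 70 remain.
Take all of Line 11 (12 kWh, value 25) → 58 kWh left.
Line 13: take in full, 28 kWh for value 46 → 30 left.
Line 10: take in full, 24 kWh for value 25 → 6 left.
Only 6 kWh remain; take 6/16 of Line 6 for value 12×6/16 = 4.5.
Total value = 183.5.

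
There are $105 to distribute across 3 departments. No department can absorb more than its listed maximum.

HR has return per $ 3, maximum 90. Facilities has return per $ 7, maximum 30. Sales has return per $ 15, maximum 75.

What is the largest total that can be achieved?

Highest return per $ first: Sales 15 > Facilities 7 > HR 3.
Give Sales 75 to hit its cap of 75 → 30 left.
Facilities takes 30 to reach its cap of 30 → 0 left.
Total = 7×30 + 15×75 = 1335.

1335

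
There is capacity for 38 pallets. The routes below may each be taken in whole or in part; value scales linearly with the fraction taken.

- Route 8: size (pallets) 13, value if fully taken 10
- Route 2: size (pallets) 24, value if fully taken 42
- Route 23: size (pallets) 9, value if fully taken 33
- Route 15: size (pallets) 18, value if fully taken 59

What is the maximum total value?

111.25

Best value per unit of size first: Route 23 33/9≈3.67, Route 15 59/18≈3.28, Route 2 42/24≈1.75, Route 8 10/13≈0.769.
All 9 pallets of Route 23 fit (value 33) — 29 remain.
Route 15: take in full, 18 pallets for value 59 — 11 left.
11 pallets left: a 11/24 share of Route 2 gives 42×11/24 = 19.25.
Total value = 111.25.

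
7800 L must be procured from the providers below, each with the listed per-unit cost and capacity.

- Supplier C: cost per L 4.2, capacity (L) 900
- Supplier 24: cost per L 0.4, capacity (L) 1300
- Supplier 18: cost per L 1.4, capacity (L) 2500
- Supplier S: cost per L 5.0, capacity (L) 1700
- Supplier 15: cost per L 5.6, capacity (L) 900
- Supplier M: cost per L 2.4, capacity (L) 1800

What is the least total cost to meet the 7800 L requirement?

Cheapest first:
Supplier 24 at 0.4: take all 1300 L ; 6500 still needed.
Take 2500 from Supplier 18 at 1.4 ; need 4000 more.
Supplier M at 2.4: take all 1800 L ; 2200 still needed.
Supplier C (4.2): use full 900 ; 1300 L to go.
Supplier S (5.0): take the remaining 1300 ; done.
Supplier 15: unused.
Cost = 1300×0.4 + 2500×1.4 + 1800×2.4 + 900×4.2 + 1300×5.0 = 18620.

18620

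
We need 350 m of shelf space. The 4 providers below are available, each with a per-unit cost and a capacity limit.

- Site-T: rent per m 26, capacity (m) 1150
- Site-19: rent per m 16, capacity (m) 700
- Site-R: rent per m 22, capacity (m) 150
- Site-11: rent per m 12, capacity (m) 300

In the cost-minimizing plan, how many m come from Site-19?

50

Use providers in increasing cost order.
Site-11 (12): use full 300 — 50 m to go.
Site-19 (16): take the remaining 50 — done.
Site-R, Site-T: unused.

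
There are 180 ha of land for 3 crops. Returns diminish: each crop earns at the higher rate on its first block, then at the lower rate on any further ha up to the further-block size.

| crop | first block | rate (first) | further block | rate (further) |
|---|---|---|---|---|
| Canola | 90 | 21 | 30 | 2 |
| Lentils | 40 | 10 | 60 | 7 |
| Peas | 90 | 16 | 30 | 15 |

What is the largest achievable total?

Rank every tier by rate: Canola/T1 21 > Peas/T1 16 > Peas/T2 15 > Lentils/T1 10 > Lentils/T2 7 > Canola/T2 2.
Canola/T1 (21): +90 → 90 left.
Fill Peas T1 block (90 at 16) → 0 left.
Total = 21×90 + 16×90 = 3330.

3330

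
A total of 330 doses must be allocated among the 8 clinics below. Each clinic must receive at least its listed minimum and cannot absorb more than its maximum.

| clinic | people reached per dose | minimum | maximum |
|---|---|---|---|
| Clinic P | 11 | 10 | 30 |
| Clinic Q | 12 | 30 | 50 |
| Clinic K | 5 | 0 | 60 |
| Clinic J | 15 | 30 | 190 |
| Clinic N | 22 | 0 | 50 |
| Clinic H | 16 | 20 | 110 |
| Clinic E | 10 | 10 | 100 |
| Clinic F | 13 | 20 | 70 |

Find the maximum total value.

Meeting every minimum uses 10+30+0+30+0+20+10+20 = 120 doses, leaving 210.
Highest people reached per dose first: Clinic N 22 > Clinic H 16 > Clinic J 15 > Clinic F 13 > Clinic Q 12 > Clinic P 11 > Clinic E 10 > Clinic K 5.
Give Clinic N 50 more to hit its cap of 50 — 160 left.
Clinic H: +90 to 110 (cap) — 70 left.
Clinic J has room for 160 more but only 70 remain, so it gets 100.
Total = 11×10 + 12×30 + 15×100 + 22×50 + 16×110 + 10×10 + 13×20 = 5190.

5190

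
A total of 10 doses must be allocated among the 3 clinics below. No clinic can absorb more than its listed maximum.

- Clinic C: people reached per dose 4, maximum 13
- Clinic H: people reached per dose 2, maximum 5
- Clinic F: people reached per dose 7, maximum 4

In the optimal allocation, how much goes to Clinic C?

Rank by people reached per dose: Clinic F 7 > Clinic C 4 > Clinic H 2.
Clinic F takes 4 to reach its cap of 4 — 6 left.
Clinic C has room for 13 but only 6 remain, so it gets 6.

6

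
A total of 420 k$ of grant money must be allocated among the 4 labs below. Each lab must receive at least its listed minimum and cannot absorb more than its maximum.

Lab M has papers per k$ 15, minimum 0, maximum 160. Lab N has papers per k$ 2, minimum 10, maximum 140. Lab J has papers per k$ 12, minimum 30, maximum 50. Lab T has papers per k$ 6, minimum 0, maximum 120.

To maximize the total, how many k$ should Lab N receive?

90

Meeting every minimum uses 0+10+30+0 = 40 k$, leaving 380.
Order the labs by papers per k$: Lab M 15 > Lab J 12 > Lab T 6 > Lab N 2.
Lab M takes 160 more to reach its cap of 160 — 220 left.
Lab J takes 20 more to reach its cap of 50 — 200 left.
Lab T takes 120 more to reach its cap of 120 — 80 left.
Only 80 left; Lab N takes them to reach 90.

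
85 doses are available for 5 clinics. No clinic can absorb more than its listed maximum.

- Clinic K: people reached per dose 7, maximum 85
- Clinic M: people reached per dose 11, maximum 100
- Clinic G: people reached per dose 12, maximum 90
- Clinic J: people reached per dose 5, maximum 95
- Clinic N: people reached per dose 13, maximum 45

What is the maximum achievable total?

Order the clinics by people reached per dose: Clinic N 13 > Clinic G 12 > Clinic M 11 > Clinic K 7 > Clinic J 5.
Clinic N takes 45 to reach its cap of 45 — 40 left.
Only 40 left; Clinic G takes them to reach 40.
Total = 12×40 + 13×45 = 1065.

1065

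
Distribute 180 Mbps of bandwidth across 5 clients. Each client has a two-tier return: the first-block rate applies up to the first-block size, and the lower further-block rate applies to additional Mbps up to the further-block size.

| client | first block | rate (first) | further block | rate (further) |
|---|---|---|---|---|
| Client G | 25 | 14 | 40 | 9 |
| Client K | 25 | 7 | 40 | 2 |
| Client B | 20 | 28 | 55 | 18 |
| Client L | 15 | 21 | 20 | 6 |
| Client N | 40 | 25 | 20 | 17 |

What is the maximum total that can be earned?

3600

Rank every tier by rate: Client B/T1 28 > Client N/T1 25 > Client L/T1 21 > Client B/T2 18 > Client N/T2 17 > Client G/T1 14 > Client G/T2 9 > Client K/T1 7 > Client L/T2 6 > Client K/T2 2.
Client B/T1 (28): +20 → 160 left.
Client N T1 at 25: fill all 40 → 120 left.
Fill Client L T1 block (15 at 21) → 105 left.
Fill Client B T2 block (55 at 18) → 50 left.
Client N T2 at 17: fill all 20 → 30 left.
Client G T1 at 14: fill all 25 → 5 left.
Client G/T2: +5 of 40 at 9; pool empty.
Total = 28×20 + 25×40 + 21×15 + 18×55 + 17×20 + 14×25 + 9×5 = 3600.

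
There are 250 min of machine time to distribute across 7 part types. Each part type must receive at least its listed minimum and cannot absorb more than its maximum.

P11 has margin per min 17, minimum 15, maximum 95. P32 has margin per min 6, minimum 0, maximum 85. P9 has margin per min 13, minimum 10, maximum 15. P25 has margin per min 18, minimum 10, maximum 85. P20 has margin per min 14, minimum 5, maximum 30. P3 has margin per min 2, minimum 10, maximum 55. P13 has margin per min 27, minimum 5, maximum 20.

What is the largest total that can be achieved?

4255

Meeting every minimum uses 15+0+10+10+5+10+5 = 55 min, leaving 195.
Rank by margin per min: P13 27 > P25 18 > P11 17 > P20 14 > P9 13 > P32 6 > P3 2.
P13: +15 to 20 (cap) ; 180 left.
P25: +75 to 85 (cap) ; 105 left.
P11: +80 to 95 (cap) ; 25 left.
Give P20 25 more to hit its cap of 30 ; 0 left.
Total = 17×95 + 13×10 + 18×85 + 14×30 + 2×10 + 27×20 = 4255.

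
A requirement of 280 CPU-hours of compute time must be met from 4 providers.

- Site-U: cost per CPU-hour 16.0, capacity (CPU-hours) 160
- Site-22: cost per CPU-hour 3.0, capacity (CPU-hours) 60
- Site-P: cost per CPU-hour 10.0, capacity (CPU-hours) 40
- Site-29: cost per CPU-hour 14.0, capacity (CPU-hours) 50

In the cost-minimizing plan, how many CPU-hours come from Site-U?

130

Cheapest first:
Site-22 (3.0): use full 60 → 220 CPU-hours to go.
Site-P at 10.0: take all 40 CPU-hours → 180 still needed.
Site-29 at 14.0: take all 50 CPU-hours → 130 still needed.
Site-U at 16.0: take 130 of its 160 → requirement met.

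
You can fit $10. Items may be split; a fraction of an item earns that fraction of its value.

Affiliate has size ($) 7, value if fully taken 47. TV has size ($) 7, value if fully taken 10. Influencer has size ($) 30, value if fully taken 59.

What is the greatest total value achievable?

Sort by value density: Affiliate 47/7≈6.71, Influencer 59/30≈1.97, TV 10/7≈1.43.
Take all of Affiliate (7 $, value 47) → 3 $ left.
Fill the last 3 $ with part of Influencer: 3/30 of it earns 5.9.
Total value = 52.9.

52.9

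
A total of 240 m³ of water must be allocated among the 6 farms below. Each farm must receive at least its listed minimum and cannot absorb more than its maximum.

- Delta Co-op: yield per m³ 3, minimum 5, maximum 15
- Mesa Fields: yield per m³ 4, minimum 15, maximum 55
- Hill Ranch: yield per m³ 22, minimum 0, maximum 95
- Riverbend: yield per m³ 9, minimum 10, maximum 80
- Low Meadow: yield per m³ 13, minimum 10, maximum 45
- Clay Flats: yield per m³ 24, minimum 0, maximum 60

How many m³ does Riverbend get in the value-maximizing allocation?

20

Meeting every minimum uses 5+15+0+10+10+0 = 40 m³, leaving 200.
Rank by yield per m³: Clay Flats 24 > Hill Ranch 22 > Low Meadow 13 > Riverbend 9 > Mesa Fields 4 > Delta Co-op 3.
Give Clay Flats 60 more to hit its cap of 60 — 140 left.
Give Hill Ranch 95 more to hit its cap of 95 — 45 left.
Low Meadow: +35 to 45 (cap) — 10 left.
Riverbend has room for 70 more but only 10 remain, so it gets 20.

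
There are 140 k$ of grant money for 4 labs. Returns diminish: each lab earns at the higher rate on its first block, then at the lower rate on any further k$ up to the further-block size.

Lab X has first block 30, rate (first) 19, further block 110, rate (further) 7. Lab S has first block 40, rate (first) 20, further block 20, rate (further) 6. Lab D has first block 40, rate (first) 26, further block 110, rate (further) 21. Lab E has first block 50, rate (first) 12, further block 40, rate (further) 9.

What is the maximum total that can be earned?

3140

Treat each block as its own option and order by rate: Lab D/tier1 26 > Lab D/tier2 21 > Lab S/tier1 20 > Lab X/tier1 19 > Lab E/tier1 12 > Lab E/tier2 9 > Lab X/tier2 7 > Lab S/tier2 6.
Lab D/tier1 (26): +40 — 100 left.
Lab D/tier2: +100 of 110 at 21; pool empty.
Total = 26×40 + 21×100 = 3140.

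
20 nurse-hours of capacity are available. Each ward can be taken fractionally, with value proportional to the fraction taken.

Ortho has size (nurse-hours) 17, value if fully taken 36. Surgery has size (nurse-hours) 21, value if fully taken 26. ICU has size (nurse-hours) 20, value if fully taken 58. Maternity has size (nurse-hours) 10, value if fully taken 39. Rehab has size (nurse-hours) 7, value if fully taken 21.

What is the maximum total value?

68.7

Best value per unit of size first: Maternity 39/10≈3.9, Rehab 21/7≈3, ICU 58/20≈2.9, Ortho 36/17≈2.12, Surgery 26/21≈1.24.
All 10 nurse-hours of Maternity fit (value 39) — 10 remain.
Take all of Rehab (7 nurse-hours, value 21) — 3 nurse-hours left.
3 nurse-hours left: a 3/20 share of ICU gives 58×3/20 = 8.7.
Total value = 68.7.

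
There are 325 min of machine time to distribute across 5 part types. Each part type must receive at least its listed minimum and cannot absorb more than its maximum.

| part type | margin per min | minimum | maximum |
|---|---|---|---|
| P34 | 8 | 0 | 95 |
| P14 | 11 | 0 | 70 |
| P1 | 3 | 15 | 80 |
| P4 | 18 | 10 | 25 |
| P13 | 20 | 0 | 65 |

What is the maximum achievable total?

Meeting every minimum uses 0+0+15+10+0 = 25 min, leaving 300.
Order the part types by margin per min: P13 20 > P4 18 > P14 11 > P34 8 > P1 3.
P13 takes 65 more to reach its cap of 65 → 235 left.
P4: +15 to 25 (cap) → 220 left.
P14 takes 70 more to reach its cap of 70 → 150 left.
Give P34 95 more to hit its cap of 95 → 55 left.
P1: +55 (room for 65) → 70. Pool exhausted.
Total = 8×95 + 11×70 + 3×70 + 18×25 + 20×65 = 3490.

3490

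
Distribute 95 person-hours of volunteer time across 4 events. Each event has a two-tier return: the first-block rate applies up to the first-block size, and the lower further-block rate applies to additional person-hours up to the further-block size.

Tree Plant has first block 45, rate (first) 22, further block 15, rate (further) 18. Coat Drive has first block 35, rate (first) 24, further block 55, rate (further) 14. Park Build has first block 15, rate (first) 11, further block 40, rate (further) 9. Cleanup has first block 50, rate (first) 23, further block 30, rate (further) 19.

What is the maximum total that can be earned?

Rank every tier by rate: Coat Drive/T1 24 > Cleanup/T1 23 > Tree Plant/T1 22 > Cleanup/T2 19 > Tree Plant/T2 18 > Coat Drive/T2 14 > Park Build/T1 11 > Park Build/T2 9.
Coat Drive T1 at 24: fill all 35 → 60 left.
Cleanup/T1 (23): +50 → 10 left.
Tree Plant T1 at 22: only 10 left, fill 10.
Total = 24×35 + 23×50 + 22×10 = 2210.

2210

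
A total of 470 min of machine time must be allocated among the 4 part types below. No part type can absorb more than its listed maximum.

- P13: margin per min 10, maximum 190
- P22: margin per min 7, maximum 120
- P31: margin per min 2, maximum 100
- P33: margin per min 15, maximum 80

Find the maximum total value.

4100

Highest margin per min first: P33 15 > P13 10 > P22 7 > P31 2.
P33 takes 80 to reach its cap of 80 — 390 left.
P13 takes 190 to reach its cap of 190 — 200 left.
P22 takes 120 to reach its cap of 120 — 80 left.
P31: +80 (room for 100) → 80. Pool exhausted.
Total = 10×190 + 7×120 + 2×80 + 15×80 = 4100.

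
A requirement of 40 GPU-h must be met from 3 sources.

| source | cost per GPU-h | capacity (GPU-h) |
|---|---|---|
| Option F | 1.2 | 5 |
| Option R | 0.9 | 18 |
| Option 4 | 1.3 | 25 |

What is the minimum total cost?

44.3

Fill from the cheapest source first.
Option R (0.9): use full 18 → 22 GPU-h to go.
Option F (1.2): use full 5 → 17 GPU-h to go.
Option 4 (1.3): take the remaining 17 → done.
Cost = 18×0.9 + 5×1.2 + 17×1.3 = 44.3.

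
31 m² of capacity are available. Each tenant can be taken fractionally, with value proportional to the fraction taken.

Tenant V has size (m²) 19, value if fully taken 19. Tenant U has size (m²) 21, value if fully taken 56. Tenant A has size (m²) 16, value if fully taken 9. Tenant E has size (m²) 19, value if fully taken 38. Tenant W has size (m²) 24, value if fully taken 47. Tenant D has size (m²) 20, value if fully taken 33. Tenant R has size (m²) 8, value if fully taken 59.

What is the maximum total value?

119

Rank by value-to-size ratio: Tenant R 59/8≈7.38, Tenant U 56/21≈2.67, Tenant E 38/19≈2, Tenant W 47/24≈1.96, Tenant D 33/20≈1.65, Tenant V 19/19≈1, Tenant A 9/16≈0.562.
Take all of Tenant R (8 m², value 59) — 23 m² left.
Tenant U: take in full, 21 m² for value 56 — 2 left.
Only 2 m² remain; take 2/19 of Tenant E for value 38×2/19 = 4.
Total value = 119.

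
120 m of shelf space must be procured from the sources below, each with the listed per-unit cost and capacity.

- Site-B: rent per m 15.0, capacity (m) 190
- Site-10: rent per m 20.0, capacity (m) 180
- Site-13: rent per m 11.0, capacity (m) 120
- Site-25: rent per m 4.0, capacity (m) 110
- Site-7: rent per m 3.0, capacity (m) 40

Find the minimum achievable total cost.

440

Use sources in increasing cost order.
Take 40 from Site-7 at 3.0 → need 80 more.
Site-25 (4.0): take the remaining 80 → done.
Site-13, Site-B, Site-10: unused.
Cost = 40×3.0 + 80×4.0 = 440.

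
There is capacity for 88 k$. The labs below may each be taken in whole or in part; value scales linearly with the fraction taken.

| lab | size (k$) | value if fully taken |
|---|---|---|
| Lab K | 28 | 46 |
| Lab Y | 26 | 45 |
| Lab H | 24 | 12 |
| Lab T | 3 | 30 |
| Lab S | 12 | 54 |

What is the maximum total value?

184.5

Best value per unit of size first: Lab T 30/3≈10, Lab S 54/12≈4.5, Lab Y 45/26≈1.73, Lab K 46/28≈1.64, Lab H 12/24≈0.5.
Take all of Lab T (3 k$, value 30) → 85 k$ left.
Lab S: take in full, 12 k$ for value 54 → 73 left.
Take all of Lab Y (26 k$, value 45) → 47 k$ left.
Lab K: take in full, 28 k$ for value 46 → 19 left.
Fill the last 19 k$ with part of Lab H: 19/24 of it earns 9.5.
Total value = 184.5.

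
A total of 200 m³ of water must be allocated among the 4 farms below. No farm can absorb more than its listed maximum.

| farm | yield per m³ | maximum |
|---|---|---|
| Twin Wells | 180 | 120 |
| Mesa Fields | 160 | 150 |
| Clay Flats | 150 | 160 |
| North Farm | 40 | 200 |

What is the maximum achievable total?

34400

Order the farms by yield per m³: Twin Wells 180 > Mesa Fields 160 > Clay Flats 150 > North Farm 40.
Twin Wells takes 120 to reach its cap of 120 ; 80 left.
Mesa Fields: +80 (room for 150) → 80. Pool exhausted.
Total = 180×120 + 160×80 = 34400.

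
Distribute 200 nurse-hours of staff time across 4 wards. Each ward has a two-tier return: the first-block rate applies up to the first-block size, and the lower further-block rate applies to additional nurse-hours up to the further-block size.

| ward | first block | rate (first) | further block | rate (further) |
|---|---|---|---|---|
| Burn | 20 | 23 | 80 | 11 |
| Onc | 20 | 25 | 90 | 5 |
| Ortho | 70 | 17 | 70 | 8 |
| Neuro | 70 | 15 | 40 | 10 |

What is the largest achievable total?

Treat each block as its own option and order by rate: Onc/T1 25 > Burn/T1 23 > Ortho/T1 17 > Neuro/T1 15 > Burn/T2 11 > Neuro/T2 10 > Ortho/T2 8 > Onc/T2 5.
Onc/T1 (25): +20 — 180 left.
Burn/T1 (23): +20 — 160 left.
Fill Ortho T1 block (70 at 17) — 90 left.
Neuro/T1 (15): +70 — 20 left.
Burn T2 at 11: only 20 left, fill 20.
Total = 25×20 + 23×20 + 17×70 + 15×70 + 11×20 = 3420.

3420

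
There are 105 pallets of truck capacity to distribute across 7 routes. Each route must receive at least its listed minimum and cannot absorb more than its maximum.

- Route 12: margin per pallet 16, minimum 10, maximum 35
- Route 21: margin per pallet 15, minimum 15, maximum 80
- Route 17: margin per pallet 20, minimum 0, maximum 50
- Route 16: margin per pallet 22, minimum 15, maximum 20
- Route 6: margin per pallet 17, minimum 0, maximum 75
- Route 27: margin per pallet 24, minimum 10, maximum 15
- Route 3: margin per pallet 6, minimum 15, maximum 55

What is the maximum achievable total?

1875

Meeting every minimum uses 10+15+0+15+0+10+15 = 65 pallets, leaving 40.
Rank by margin per pallet: Route 27 24 > Route 16 22 > Route 17 20 > Route 6 17 > Route 12 16 > Route 21 15 > Route 3 6.
Route 27 takes 5 more to reach its cap of 15 ; 35 left.
Give Route 16 5 more to hit its cap of 20 ; 30 left.
Only 30 left; Route 17 takes them to reach 30.
Total = 16×10 + 15×15 + 20×30 + 22×20 + 24×15 + 6×15 = 1875.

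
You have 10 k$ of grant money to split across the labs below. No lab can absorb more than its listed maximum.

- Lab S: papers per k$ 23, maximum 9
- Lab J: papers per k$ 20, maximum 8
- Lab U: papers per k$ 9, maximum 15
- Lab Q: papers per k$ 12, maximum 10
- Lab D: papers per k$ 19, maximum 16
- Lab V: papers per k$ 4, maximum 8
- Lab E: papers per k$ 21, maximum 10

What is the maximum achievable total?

228

Rank by papers per k$: Lab S 23 > Lab E 21 > Lab J 20 > Lab D 19 > Lab Q 12 > Lab U 9 > Lab V 4.
Lab S: +9 to 9 (cap) — 1 left.
Lab E: +1 (room for 10) → 1. Pool exhausted.
Total = 23×9 + 21×1 = 228.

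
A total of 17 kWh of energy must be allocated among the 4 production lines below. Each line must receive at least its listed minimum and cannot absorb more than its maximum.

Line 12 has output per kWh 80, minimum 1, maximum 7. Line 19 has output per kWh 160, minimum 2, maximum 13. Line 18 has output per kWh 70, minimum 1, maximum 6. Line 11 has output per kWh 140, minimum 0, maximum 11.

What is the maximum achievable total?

2510

Meeting every minimum uses 1+2+1+0 = 4 kWh, leaving 13.
Order the production lines by output per kWh: Line 19 160 > Line 11 140 > Line 12 80 > Line 18 70.
Line 19 takes 11 more to reach its cap of 13 → 2 left.
Line 11: +2 (room for 11) → 2. Pool exhausted.
Total = 80×1 + 160×13 + 70×1 + 140×2 = 2510.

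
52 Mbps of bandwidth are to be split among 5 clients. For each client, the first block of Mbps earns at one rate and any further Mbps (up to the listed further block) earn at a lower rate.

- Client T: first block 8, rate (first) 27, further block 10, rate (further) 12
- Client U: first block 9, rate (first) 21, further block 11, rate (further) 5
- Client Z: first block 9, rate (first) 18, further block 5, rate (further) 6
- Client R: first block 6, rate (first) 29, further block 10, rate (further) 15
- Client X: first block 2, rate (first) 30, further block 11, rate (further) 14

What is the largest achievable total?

Treat each block as its own option and order by rate: Client X/T1 30 > Client R/T1 29 > Client T/T1 27 > Client U/T1 21 > Client Z/T1 18 > Client R/T2 15 > Client X/T2 14 > Client T/T2 12 > Client Z/T2 6 > Client U/T2 5.
Fill Client X T1 block (2 at 30) — 50 left.
Client R/T1 (29): +6 — 44 left.
Client T/T1 (27): +8 — 36 left.
Fill Client U T1 block (9 at 21) — 27 left.
Client Z T1 at 18: fill all 9 — 18 left.
Client R/T2 (15): +10 — 8 left.
Client X T2 at 14: only 8 left, fill 8.
Total = 30×2 + 29×6 + 27×8 + 21×9 + 18×9 + 15×10 + 14×8 = 1063.

1063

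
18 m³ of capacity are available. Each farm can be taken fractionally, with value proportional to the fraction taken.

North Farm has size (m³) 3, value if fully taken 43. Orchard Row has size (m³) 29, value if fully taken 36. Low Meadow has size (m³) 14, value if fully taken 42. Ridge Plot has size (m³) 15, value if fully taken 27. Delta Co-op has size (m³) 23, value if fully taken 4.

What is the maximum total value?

86.8

Sort by value density: North Farm 43/3≈14.3, Low Meadow 42/14≈3, Ridge Plot 27/15≈1.8, Orchard Row 36/29≈1.24, Delta Co-op 4/23≈0.174.
North Farm: take in full, 3 m³ for value 43 → 15 left.
All 14 m³ of Low Meadow fit (value 42) → 1 remain.
Only 1 m³ remain; take 1/15 of Ridge Plot for value 27×1/15 = 1.8.
Total value = 86.8.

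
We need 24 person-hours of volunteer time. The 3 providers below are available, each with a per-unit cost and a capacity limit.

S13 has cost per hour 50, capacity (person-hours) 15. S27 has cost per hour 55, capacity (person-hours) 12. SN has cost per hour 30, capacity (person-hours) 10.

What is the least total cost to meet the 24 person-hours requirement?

Fill from the cheapest provider first.
SN at 30: take all 10 person-hours — 14 still needed.
S13 (50): take the remaining 14 — done.
S27: unused.
Cost = 10×30 + 14×50 = 1000.

1000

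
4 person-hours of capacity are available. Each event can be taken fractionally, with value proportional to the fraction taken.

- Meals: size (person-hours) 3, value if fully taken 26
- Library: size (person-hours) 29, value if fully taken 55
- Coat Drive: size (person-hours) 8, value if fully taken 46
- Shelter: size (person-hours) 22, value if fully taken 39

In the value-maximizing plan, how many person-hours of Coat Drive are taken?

1

Rank by value-to-size ratio: Meals 26/3≈8.67, Coat Drive 46/8≈5.75, Library 55/29≈1.9, Shelter 39/22≈1.77.
Meals: take in full, 3 person-hours for value 26 ; 1 left.
1 person-hours left: a 1/8 share of Coat Drive gives 46×1/8 = 5.75.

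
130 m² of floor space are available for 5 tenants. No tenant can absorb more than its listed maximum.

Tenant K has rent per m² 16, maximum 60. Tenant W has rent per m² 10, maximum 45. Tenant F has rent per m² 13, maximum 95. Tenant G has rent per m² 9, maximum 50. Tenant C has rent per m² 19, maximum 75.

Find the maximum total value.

2305

Highest rent per m² first: Tenant C 19 > Tenant K 16 > Tenant F 13 > Tenant W 10 > Tenant G 9.
Tenant C takes 75 to reach its cap of 75 ; 55 left.
Tenant K: +55 (room for 60) → 55. Pool exhausted.
Total = 16×55 + 19×75 = 2305.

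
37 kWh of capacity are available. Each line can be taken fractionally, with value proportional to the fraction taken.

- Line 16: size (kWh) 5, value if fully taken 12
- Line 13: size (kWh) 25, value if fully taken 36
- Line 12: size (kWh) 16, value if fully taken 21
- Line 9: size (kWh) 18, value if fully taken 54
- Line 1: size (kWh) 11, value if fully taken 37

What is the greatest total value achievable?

Best value per unit of size first: Line 1 37/11≈3.36, Line 9 54/18≈3, Line 16 12/5≈2.4, Line 13 36/25≈1.44, Line 12 21/16≈1.31.
Take all of Line 1 (11 kWh, value 37) ; 26 kWh left.
Take all of Line 9 (18 kWh, value 54) ; 8 kWh left.
All 5 kWh of Line 16 fit (value 12) ; 3 remain.
Fill the last 3 kWh with part of Line 13: 3/25 of it earns 4.32.
Total value = 107.32.

107.32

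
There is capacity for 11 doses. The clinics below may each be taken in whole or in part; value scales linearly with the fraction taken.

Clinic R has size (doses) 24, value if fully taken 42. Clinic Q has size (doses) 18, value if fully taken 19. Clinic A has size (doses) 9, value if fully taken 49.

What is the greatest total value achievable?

52.5

Rank by value-to-size ratio: Clinic A 49/9≈5.44, Clinic R 42/24≈1.75, Clinic Q 19/18≈1.06.
Clinic A: take in full, 9 doses for value 49 ; 2 left.
Fill the last 2 doses with part of Clinic R: 2/24 of it earns 3.5.
Total value = 52.5.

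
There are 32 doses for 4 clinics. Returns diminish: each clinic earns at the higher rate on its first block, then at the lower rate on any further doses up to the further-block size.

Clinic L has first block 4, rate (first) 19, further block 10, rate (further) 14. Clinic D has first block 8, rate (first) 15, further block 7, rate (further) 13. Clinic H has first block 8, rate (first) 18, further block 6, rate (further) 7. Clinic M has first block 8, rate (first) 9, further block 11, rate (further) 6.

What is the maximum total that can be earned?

Rank every tier by rate: Clinic L/first 19 > Clinic H/first 18 > Clinic D/first 15 > Clinic L/second 14 > Clinic D/second 13 > Clinic M/first 9 > Clinic H/second 7 > Clinic M/second 6.
Clinic L/first (19): +4 → 28 left.
Fill Clinic H first block (8 at 18) → 20 left.
Clinic D/first (15): +8 → 12 left.
Fill Clinic L second block (10 at 14) → 2 left.
Clinic D/second: +2 of 7 at 13; pool empty.
Total = 19×4 + 18×8 + 15×8 + 14×10 + 13×2 = 506.

506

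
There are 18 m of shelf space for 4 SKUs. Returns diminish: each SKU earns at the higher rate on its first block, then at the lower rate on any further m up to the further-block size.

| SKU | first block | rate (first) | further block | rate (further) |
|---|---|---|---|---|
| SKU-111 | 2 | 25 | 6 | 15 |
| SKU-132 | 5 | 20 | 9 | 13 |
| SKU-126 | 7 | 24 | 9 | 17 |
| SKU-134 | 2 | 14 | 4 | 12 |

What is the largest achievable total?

Order all 8 blocks by rate: SKU-111/T1 25 > SKU-126/T1 24 > SKU-132/T1 20 > SKU-126/T2 17 > SKU-111/T2 15 > SKU-134/T1 14 > SKU-132/T2 13 > SKU-134/T2 12.
Fill SKU-111 T1 block (2 at 25) → 16 left.
Fill SKU-126 T1 block (7 at 24) → 9 left.
SKU-132 T1 at 20: fill all 5 → 4 left.
4 remain; put them into SKU-126 T2 at 17.
Total = 25×2 + 24×7 + 20×5 + 17×4 = 386.

386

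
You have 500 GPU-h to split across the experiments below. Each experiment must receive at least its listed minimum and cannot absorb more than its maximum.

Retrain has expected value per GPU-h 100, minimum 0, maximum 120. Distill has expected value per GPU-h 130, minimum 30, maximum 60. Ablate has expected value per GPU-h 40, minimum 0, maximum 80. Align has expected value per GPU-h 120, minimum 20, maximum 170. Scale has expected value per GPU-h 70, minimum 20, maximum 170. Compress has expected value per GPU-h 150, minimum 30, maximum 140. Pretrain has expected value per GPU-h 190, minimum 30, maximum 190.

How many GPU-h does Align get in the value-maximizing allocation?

90

Meeting every minimum uses 0+30+0+20+20+30+30 = 130 GPU-h, leaving 370.
Highest expected value per GPU-h first: Pretrain 190 > Compress 150 > Distill 130 > Align 120 > Retrain 100 > Scale 70 > Ablate 40.
Pretrain takes 160 more to reach its cap of 190 ; 210 left.
Give Compress 110 more to hit its cap of 140 ; 100 left.
Distill takes 30 more to reach its cap of 60 ; 70 left.
Align has room for 150 more but only 70 remain, so it gets 90.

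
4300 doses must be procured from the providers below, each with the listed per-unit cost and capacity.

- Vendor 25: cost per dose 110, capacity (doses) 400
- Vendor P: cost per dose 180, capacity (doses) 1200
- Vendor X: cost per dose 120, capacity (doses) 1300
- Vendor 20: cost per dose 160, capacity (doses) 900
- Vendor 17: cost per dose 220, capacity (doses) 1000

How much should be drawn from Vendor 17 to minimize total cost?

Cheapest first:
Take 400 from Vendor 25 at 110 → need 3900 more.
Take 1300 from Vendor X at 120 → need 2600 more.
Vendor 20 at 160: take all 900 doses → 1700 still needed.
Vendor P at 180: take all 1200 doses → 500 still needed.
Vendor 17 at 220: take 500 of its 1000 → requirement met.

500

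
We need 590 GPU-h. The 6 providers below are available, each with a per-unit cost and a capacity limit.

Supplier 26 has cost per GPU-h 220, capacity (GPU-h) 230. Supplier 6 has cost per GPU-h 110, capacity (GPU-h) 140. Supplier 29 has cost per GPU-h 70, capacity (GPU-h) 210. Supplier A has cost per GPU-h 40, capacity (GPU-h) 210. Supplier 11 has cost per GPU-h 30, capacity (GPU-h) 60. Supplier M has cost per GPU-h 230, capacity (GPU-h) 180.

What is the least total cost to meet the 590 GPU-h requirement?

Fill from the cheapest provider first.
Supplier 11 at 30: take all 60 GPU-h → 530 still needed.
Supplier A at 40: take all 210 GPU-h → 320 still needed.
Supplier 29 at 70: take all 210 GPU-h → 110 still needed.
Supplier 6 (110): take the remaining 110 → done.
Supplier 26, Supplier M: unused.
Cost = 60×30 + 210×40 + 210×70 + 110×110 = 37000.

37000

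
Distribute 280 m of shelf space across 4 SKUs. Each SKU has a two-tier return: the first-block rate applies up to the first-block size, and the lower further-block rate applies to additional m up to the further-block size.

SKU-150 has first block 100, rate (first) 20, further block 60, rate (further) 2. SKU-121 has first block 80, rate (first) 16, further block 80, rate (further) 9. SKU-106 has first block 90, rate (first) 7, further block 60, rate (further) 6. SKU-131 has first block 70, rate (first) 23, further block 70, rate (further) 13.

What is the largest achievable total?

Treat each block as its own option and order by rate: SKU-131/T1 23 > SKU-150/T1 20 > SKU-121/T1 16 > SKU-131/T2 13 > SKU-121/T2 9 > SKU-106/T1 7 > SKU-106/T2 6 > SKU-150/T2 2.
SKU-131/T1 (23): +70 — 210 left.
SKU-150 T1 at 20: fill all 100 — 110 left.
SKU-121 T1 at 16: fill all 80 — 30 left.
SKU-131/T2: +30 of 70 at 13; pool empty.
Total = 23×70 + 20×100 + 16×80 + 13×30 = 5280.

5280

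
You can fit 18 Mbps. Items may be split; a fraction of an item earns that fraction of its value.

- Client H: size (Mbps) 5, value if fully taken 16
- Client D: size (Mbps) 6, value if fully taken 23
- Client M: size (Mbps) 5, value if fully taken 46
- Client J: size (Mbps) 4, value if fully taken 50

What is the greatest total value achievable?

Rank by value-to-size ratio: Client J 50/4≈12.5, Client M 46/5≈9.2, Client D 23/6≈3.83, Client H 16/5≈3.2.
Client J: take in full, 4 Mbps for value 50 ; 14 left.
Take all of Client M (5 Mbps, value 46) ; 9 Mbps left.
All 6 Mbps of Client D fit (value 23) ; 3 remain.
Fill the last 3 Mbps with part of Client H: 3/5 of it earns 9.6.
Total value = 128.6.

128.6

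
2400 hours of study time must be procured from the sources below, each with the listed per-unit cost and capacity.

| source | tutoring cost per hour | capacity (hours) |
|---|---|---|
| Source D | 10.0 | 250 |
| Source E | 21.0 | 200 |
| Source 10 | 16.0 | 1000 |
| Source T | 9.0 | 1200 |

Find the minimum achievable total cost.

Fill from the cheapest source first.
Take 1200 from Source T at 9.0 → need 1200 more.
Source D at 10.0: take all 250 hours → 950 still needed.
Source 10 at 16.0: take 950 of its 1000 → requirement met.
Source E: unused.
Cost = 1200×9.0 + 250×10.0 + 950×16.0 = 28500.

28500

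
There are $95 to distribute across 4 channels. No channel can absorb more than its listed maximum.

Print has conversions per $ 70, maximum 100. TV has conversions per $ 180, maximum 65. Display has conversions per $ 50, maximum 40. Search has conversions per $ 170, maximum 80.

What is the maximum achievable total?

Highest conversions per $ first: TV 180 > Search 170 > Print 70 > Display 50.
Give TV 65 to hit its cap of 65 ; 30 left.
Only 30 left; Search takes them to reach 30.
Total = 180×65 + 170×30 = 16800.

16800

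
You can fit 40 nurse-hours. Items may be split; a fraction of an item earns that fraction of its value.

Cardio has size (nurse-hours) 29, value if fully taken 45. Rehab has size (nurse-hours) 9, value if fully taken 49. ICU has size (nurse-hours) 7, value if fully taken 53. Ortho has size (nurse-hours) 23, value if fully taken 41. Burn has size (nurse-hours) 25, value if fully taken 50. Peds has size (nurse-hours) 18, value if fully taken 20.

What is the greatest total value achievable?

150

Rank by value-to-size ratio: ICU 53/7≈7.57, Rehab 49/9≈5.44, Burn 50/25≈2, Ortho 41/23≈1.78, Cardio 45/29≈1.55, Peds 20/18≈1.11.
All 7 nurse-hours of ICU fit (value 53) ; 33 remain.
Take all of Rehab (9 nurse-hours, value 49) ; 24 nurse-hours left.
24 nurse-hours left: a 24/25 share of Burn gives 50×24/25 = 48.
Total value = 150.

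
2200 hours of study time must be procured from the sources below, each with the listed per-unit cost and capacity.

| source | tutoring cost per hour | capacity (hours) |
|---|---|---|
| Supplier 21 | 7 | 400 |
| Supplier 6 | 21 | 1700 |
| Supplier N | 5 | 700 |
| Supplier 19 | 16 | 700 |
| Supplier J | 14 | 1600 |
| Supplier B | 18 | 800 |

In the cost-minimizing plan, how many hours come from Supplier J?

1100

Use sources in increasing cost order.
Supplier N at 5: take all 700 hours → 1500 still needed.
Supplier 21 at 7: take all 400 hours → 1100 still needed.
Supplier J (14): take the remaining 1100 → done.
Supplier 19, Supplier B, Supplier 6: unused.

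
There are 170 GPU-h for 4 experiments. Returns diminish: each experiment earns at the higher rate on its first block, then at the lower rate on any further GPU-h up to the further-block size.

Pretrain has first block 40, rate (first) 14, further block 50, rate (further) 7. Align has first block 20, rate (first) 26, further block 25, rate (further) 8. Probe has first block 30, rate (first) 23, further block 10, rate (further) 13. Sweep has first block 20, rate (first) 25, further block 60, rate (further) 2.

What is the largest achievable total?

2775

Rank every tier by rate: Align/tier1 26 > Sweep/tier1 25 > Probe/tier1 23 > Pretrain/tier1 14 > Probe/tier2 13 > Align/tier2 8 > Pretrain/tier2 7 > Sweep/tier2 2.
Align/tier1 (26): +20 — 150 left.
Fill Sweep tier1 block (20 at 25) — 130 left.
Probe tier1 at 23: fill all 30 — 100 left.
Pretrain tier1 at 14: fill all 40 — 60 left.
Probe tier2 at 13: fill all 10 — 50 left.
Align/tier2 (8): +25 — 25 left.
Pretrain/tier2: +25 of 50 at 7; pool empty.
Total = 26×20 + 25×20 + 23×30 + 14×40 + 13×10 + 8×25 + 7×25 = 2775.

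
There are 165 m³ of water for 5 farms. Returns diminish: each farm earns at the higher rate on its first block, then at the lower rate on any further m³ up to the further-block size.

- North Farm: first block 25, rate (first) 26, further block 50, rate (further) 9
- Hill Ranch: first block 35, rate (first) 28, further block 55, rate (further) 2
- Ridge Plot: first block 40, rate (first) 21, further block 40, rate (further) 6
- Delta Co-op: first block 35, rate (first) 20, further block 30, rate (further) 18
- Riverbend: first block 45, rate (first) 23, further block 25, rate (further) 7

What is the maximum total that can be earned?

3905

Rank every tier by rate: Hill Ranch/tier1 28 > North Farm/tier1 26 > Riverbend/tier1 23 > Ridge Plot/tier1 21 > Delta Co-op/tier1 20 > Delta Co-op/tier2 18 > North Farm/tier2 9 > Riverbend/tier2 7 > Ridge Plot/tier2 6 > Hill Ranch/tier2 2.
Hill Ranch tier1 at 28: fill all 35 — 130 left.
North Farm/tier1 (26): +25 — 105 left.
Fill Riverbend tier1 block (45 at 23) — 60 left.
Ridge Plot tier1 at 21: fill all 40 — 20 left.
Delta Co-op tier1 at 20: only 20 left, fill 20.
Total = 28×35 + 26×25 + 23×45 + 21×40 + 20×20 = 3905.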